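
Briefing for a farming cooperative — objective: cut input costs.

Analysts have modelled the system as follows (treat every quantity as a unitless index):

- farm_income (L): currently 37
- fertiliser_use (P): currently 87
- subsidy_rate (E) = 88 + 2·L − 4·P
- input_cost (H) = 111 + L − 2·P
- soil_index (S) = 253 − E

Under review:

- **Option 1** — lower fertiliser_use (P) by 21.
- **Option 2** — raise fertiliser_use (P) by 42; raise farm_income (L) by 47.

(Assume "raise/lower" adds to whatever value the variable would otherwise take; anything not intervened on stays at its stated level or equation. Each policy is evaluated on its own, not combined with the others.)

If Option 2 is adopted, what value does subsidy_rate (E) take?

Option 2 (P + 42, L + 47):
  L = 37 + 47 = 84
  P = 87 + 42 = 129
  E = 88 + 2·84 − 4·129 = -260

-260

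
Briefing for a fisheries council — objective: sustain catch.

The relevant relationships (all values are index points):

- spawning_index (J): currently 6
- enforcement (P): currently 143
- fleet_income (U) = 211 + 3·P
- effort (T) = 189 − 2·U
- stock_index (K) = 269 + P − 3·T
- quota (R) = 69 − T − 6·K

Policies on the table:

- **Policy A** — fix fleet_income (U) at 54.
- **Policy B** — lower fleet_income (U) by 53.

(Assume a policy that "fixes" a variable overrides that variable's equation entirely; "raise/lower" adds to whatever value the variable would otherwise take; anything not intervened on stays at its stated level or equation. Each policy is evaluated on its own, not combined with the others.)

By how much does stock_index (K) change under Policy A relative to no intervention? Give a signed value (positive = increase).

Baseline:
  P = 143
  U = 211 + 3·143 = 640
  T = 189 − 2·640 = -1091
  K = 269 + 143 − 3·(-1091) = 3685
Policy A (U := 54):
  P = 143
  U = 54
  T = 189 − 2·54 = 81
  K = 269 + 143 − 3·81 = 169
Change in K: 169 − 3685 = -3516

-3516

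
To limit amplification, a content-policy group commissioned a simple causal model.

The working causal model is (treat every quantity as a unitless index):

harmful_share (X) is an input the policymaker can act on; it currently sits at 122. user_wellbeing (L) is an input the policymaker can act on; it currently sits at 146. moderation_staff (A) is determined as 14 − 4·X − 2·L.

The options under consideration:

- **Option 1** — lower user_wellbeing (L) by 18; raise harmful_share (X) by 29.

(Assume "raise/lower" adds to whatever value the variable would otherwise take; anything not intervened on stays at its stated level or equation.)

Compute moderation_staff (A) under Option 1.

-846

Option 1 (L − 18, X + 29):
  X = 122 + 29 = 151
  L = 146 − 18 = 128
  A = 14 − 4·151 − 2·128 = -846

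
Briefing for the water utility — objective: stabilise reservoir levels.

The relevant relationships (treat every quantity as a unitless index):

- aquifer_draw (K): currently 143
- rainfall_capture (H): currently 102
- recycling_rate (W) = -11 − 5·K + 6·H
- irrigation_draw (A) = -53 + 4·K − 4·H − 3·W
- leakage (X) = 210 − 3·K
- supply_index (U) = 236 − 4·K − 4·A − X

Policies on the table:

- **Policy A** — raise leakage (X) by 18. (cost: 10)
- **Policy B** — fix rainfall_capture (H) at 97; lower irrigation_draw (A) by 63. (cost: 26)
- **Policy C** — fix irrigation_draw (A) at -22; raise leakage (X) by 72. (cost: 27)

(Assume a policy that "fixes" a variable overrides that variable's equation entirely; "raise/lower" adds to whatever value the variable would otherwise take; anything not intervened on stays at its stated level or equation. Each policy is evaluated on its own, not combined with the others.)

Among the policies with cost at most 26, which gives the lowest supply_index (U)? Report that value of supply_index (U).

-2117

Policy A (X + 18):
  K = 143
  H = 102
  W = -11 − 5·143 + 6·102 = -114
  A = -53 + 4·143 − 4·102 − 3·(-114) = 453
  X = 210 − 3·143 (+18 from intervention) = -201
  U = 236 − 4·143 − 4·453 − (-201) = -1947
Policy B (H := 97, A − 63):
  K = 143
  H = 97
  W = -11 − 5·143 + 6·97 = -144
  A = -53 + 4·143 − 4·97 − 3·(-144) (−63 from intervention) = 500
  X = 210 − 3·143 = -219
  U = 236 − 4·143 − 4·500 − (-219) = -2117
Comparing — Policy A: U=-1947, Policy B: U=-2117. Lowest is -2117 (Policy B).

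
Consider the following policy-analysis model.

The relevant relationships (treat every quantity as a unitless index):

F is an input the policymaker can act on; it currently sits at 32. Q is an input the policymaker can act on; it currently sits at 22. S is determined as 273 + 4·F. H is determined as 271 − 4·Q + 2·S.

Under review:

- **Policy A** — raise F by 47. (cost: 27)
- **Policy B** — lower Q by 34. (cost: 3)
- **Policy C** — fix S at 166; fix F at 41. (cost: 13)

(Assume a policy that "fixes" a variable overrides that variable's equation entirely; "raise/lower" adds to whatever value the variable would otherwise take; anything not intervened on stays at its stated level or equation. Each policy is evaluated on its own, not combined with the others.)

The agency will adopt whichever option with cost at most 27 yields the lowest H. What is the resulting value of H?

515

Policy A (F + 47):
  F = 32 + 47 = 79
  Q = 22
  S = 273 + 4·79 = 589
  H = 271 − 4·22 + 2·589 = 1361
Policy B (Q − 34):
  F = 32
  Q = 22 − 34 = -12
  S = 273 + 4·32 = 401
  H = 271 − 4·(-12) + 2·401 = 1121
Policy C (S := 166, F := 41):
  F = 41
  Q = 22
  S = 166
  H = 271 − 4·22 + 2·166 = 515
Comparing — Policy A: H=1361, Policy B: H=1121, Policy C: H=515. Lowest is 515 (Policy C).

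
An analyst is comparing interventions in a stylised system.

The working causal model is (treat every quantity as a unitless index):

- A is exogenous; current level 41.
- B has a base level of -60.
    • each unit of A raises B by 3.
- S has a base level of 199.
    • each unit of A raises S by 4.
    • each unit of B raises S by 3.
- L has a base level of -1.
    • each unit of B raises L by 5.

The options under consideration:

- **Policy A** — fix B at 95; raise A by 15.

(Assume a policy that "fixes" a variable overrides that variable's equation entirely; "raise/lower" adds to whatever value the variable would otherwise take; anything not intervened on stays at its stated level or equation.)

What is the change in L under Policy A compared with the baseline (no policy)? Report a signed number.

160

Baseline:
  A = 41
  B = -60 + 3·41 = 63
  L = -1 + 5·63 = 314
Policy A (B := 95, A + 15):
  A = 41 + 15 = 56
  B = 95
  L = -1 + 5·95 = 474
Change in L: 474 − 314 = 160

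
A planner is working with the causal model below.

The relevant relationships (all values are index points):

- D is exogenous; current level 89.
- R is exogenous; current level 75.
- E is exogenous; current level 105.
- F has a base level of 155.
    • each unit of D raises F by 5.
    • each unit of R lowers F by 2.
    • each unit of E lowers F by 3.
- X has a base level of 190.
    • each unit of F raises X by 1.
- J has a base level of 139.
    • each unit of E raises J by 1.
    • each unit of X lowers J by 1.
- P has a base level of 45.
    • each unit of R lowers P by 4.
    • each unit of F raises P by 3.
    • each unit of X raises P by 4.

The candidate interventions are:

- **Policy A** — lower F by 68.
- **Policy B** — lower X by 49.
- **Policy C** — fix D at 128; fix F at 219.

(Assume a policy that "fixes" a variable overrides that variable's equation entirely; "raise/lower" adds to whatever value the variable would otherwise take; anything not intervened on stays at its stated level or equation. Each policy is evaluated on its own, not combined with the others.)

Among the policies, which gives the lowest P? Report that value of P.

Policy A (F − 68):
  D = 89
  R = 75
  E = 105
  F = 155 + 5·89 − 2·75 − 3·105 (−68 from intervention) = 67
  X = 190 + 67 = 257
  P = 45 − 4·75 + 3·67 + 4·257 = 974
Policy B (X − 49):
  D = 89
  R = 75
  E = 105
  F = 155 + 5·89 − 2·75 − 3·105 = 135
  X = 190 + 135 (−49 from intervention) = 276
  P = 45 − 4·75 + 3·135 + 4·276 = 1254
Policy C (D := 128, F := 219):
  D = 128
  R = 75
  E = 105
  F = 219
  X = 190 + 219 = 409
  P = 45 − 4·75 + 3·219 + 4·409 = 2038
Comparing — Policy A: P=974, Policy B: P=1254, Policy C: P=2038. Lowest is 974 (Policy A).

974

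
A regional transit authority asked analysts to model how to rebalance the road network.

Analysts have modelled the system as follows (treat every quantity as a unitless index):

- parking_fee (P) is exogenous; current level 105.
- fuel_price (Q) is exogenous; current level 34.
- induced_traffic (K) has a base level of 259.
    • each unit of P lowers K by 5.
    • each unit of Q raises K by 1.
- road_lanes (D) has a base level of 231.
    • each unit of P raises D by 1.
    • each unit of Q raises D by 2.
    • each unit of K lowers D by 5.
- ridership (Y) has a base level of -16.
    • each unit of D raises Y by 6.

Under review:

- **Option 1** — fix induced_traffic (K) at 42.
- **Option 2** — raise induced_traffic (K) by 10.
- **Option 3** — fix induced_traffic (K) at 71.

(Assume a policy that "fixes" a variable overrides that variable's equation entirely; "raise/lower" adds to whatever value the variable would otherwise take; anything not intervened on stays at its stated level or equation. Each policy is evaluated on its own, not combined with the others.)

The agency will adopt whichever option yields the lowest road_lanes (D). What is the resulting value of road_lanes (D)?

Option 1 (K := 42):
  P = 105
  Q = 34
  K = 42
  D = 231 + 105 + 2·34 − 5·42 = 194
Option 2 (K + 10):
  P = 105
  Q = 34
  K = 259 − 5·105 + 34 (+10 from intervention) = -222
  D = 231 + 105 + 2·34 − 5·(-222) = 1514
Option 3 (K := 71):
  P = 105
  Q = 34
  K = 71
  D = 231 + 105 + 2·34 − 5·71 = 49
Comparing — Option 1: D=194, Option 2: D=1514, Option 3: D=49. Lowest is 49 (Option 3).

49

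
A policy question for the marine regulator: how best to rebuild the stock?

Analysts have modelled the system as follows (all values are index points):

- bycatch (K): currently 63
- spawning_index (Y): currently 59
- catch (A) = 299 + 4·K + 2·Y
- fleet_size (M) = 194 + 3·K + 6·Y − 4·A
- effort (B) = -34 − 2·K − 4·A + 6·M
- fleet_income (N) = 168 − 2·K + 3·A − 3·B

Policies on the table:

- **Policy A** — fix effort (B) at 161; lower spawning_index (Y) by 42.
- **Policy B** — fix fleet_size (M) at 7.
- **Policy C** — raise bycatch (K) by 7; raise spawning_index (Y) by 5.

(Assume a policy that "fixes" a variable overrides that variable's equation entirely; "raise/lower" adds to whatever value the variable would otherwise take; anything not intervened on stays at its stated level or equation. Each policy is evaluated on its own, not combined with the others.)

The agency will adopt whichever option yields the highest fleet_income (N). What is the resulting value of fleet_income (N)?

47875

Policy A (B := 161, Y − 42):
  K = 63
  Y = 59 − 42 = 17
  A = 299 + 4·63 + 2·17 = 585
  M = 194 + 3·63 + 6·17 − 4·585 = -1855
  B = 161
  N = 168 − 2·63 + 3·585 − 3·161 = 1314
Policy B (M := 7):
  K = 63
  Y = 59
  A = 299 + 4·63 + 2·59 = 669
  M = 7
  B = -34 − 2·63 − 4·669 + 6·7 = -2794
  N = 168 − 2·63 + 3·669 − 3·(-2794) = 10431
Policy C (K + 7, Y + 5):
  K = 63 + 7 = 70
  Y = 59 + 5 = 64
  A = 299 + 4·70 + 2·64 = 707
  M = 194 + 3·70 + 6·64 − 4·707 = -2040
  B = -34 − 2·70 − 4·707 + 6·(-2040) = -15242
  N = 168 − 2·70 + 3·707 − 3·(-15242) = 47875
Comparing — Policy A: N=1314, Policy B: N=10431, Policy C: N=47875. Highest is 47875 (Policy C).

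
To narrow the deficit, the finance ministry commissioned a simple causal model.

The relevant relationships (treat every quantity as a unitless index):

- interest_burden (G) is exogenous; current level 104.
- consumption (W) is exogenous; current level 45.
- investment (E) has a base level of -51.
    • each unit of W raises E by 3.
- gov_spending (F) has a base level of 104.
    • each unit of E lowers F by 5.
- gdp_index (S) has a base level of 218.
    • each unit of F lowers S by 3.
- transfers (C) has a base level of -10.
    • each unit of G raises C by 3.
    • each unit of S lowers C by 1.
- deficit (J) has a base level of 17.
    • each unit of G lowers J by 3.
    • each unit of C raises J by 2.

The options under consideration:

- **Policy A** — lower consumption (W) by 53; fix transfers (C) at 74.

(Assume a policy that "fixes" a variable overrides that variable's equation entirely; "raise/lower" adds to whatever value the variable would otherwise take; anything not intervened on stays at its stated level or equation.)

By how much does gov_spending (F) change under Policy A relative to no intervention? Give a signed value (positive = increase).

Baseline:
  W = 45
  E = -51 + 3·45 = 84
  F = 104 − 5·84 = -316
Policy A (W − 53, C := 74):
  W = 45 − 53 = -8
  E = -51 + 3·(-8) = -75
  F = 104 − 5·(-75) = 479
Change in F: 479 − (-316) = 795

795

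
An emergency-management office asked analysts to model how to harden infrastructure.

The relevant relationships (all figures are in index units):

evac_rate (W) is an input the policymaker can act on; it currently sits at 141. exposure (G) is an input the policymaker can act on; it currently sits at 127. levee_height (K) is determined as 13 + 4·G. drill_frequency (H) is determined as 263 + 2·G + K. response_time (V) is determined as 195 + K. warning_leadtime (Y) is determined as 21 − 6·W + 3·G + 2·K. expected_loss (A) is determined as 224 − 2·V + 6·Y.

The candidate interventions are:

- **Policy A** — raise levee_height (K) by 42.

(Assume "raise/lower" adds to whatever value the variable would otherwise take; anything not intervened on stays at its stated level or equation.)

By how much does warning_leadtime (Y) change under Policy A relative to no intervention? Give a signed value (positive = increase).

Baseline:
  W = 141
  G = 127
  K = 13 + 4·127 = 521
  Y = 21 − 6·141 + 3·127 + 2·521 = 598
Policy A (K + 42):
  W = 141
  G = 127
  K = 13 + 4·127 (+42 from intervention) = 563
  Y = 21 − 6·141 + 3·127 + 2·563 = 682
Change in Y: 682 − 598 = 84

84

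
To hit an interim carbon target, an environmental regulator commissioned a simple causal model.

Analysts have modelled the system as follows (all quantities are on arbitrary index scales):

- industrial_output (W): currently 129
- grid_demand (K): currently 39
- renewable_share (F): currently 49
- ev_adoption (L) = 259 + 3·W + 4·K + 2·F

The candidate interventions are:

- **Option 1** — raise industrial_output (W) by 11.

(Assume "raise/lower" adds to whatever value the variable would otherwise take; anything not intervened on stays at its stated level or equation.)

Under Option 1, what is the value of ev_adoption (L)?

933

Option 1 (W + 11):
  W = 129 + 11 = 140
  K = 39
  F = 49
  L = 259 + 3·140 + 4·39 + 2·49 = 933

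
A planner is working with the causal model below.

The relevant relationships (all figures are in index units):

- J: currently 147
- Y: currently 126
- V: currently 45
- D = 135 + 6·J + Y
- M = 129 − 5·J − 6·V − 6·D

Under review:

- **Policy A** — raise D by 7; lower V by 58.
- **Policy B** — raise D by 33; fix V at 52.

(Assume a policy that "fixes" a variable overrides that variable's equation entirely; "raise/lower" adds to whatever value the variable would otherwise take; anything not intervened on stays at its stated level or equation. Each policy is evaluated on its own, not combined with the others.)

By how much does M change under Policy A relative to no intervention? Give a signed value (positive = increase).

306

Baseline:
  J = 147
  Y = 126
  V = 45
  D = 135 + 6·147 + 126 = 1143
  M = 129 − 5·147 − 6·45 − 6·1143 = -7734
Policy A (D + 7, V − 58):
  J = 147
  Y = 126
  V = 45 − 58 = -13
  D = 135 + 6·147 + 126 (+7 from intervention) = 1150
  M = 129 − 5·147 − 6·(-13) − 6·1150 = -7428
Change in M: -7428 − (-7734) = 306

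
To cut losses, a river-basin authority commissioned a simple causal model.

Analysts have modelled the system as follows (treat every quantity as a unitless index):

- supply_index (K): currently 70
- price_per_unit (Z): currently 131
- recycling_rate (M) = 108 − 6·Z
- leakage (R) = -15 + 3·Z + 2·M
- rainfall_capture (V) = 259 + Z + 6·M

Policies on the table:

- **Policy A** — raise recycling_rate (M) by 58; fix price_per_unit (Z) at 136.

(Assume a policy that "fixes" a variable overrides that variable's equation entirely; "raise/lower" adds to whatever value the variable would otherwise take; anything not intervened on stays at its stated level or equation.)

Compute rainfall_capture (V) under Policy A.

Policy A (M + 58, Z := 136):
  Z = 136
  M = 108 − 6·136 (+58 from intervention) = -650
  V = 259 + 136 + 6·(-650) = -3505

-3505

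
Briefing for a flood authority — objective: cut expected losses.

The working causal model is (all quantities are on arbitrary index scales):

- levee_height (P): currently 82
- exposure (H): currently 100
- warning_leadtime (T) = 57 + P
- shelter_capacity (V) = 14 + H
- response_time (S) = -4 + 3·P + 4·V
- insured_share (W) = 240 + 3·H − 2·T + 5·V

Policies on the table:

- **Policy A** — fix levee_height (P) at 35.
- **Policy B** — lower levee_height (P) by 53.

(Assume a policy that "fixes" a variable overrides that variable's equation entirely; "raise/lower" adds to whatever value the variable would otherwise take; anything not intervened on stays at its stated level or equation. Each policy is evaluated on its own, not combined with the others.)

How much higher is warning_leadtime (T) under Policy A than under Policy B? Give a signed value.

6

Policy A (P := 35):
  P = 35
  T = 57 + 35 = 92
Policy B (P − 53):
  P = 82 − 53 = 29
  T = 57 + 29 = 86
T: 92 − 86 = 6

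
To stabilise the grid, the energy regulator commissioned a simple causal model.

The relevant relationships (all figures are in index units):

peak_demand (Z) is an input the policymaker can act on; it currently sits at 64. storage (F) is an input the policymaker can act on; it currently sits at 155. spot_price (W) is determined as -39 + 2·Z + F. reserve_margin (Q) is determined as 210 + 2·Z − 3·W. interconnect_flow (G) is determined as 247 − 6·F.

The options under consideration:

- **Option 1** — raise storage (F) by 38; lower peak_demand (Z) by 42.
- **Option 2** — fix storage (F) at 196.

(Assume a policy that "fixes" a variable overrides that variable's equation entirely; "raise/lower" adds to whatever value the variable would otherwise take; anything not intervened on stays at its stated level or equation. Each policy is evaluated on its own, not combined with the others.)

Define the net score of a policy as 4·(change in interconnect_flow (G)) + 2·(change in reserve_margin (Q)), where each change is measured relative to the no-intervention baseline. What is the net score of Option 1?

-804

Baseline:
  Z = 64
  F = 155
  W = -39 + 2·64 + 155 = 244
  Q = 210 + 2·64 − 3·244 = -394
  G = 247 − 6·155 = -683
Option 1 (F + 38, Z − 42):
  Z = 64 − 42 = 22
  F = 155 + 38 = 193
  W = -39 + 2·22 + 193 = 198
  Q = 210 + 2·22 − 3·198 = -340
  G = 247 − 6·193 = -911
ΔG = -911 − (-683) = -228; ΔQ = -340 − (-394) = 54
Score = 4·(-228) + 2·54 = -804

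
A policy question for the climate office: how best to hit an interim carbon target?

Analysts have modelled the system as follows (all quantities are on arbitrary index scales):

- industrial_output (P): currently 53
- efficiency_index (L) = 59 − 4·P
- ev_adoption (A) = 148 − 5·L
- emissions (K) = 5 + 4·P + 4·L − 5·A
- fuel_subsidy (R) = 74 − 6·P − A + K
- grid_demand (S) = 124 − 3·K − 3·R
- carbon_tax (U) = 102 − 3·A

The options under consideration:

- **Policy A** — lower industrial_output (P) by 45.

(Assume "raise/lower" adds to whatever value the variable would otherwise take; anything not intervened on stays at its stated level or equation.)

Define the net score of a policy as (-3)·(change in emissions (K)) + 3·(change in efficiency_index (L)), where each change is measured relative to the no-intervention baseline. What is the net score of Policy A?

-14580

Baseline:
  P = 53
  L = 59 − 4·53 = -153
  A = 148 − 5·(-153) = 913
  K = 5 + 4·53 + 4·(-153) − 5·913 = -4960
Policy A (P − 45):
  P = 53 − 45 = 8
  L = 59 − 4·8 = 27
  A = 148 − 5·27 = 13
  K = 5 + 4·8 + 4·27 − 5·13 = 80
ΔK = 80 − (-4960) = 5040; ΔL = 27 − (-153) = 180
Score = (-3)·5040 + 3·180 = -14580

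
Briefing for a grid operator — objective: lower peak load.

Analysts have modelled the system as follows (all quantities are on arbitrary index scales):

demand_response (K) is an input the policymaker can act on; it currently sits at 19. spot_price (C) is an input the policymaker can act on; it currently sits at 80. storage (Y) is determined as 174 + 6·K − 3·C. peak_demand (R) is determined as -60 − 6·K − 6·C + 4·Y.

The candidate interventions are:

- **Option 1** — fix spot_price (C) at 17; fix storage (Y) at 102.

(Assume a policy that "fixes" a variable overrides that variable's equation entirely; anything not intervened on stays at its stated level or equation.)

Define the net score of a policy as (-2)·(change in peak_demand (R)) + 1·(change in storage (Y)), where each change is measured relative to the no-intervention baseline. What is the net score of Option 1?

Baseline:
  K = 19
  C = 80
  Y = 174 + 6·19 − 3·80 = 48
  R = -60 − 6·19 − 6·80 + 4·48 = -462
Option 1 (C := 17, Y := 102):
  K = 19
  C = 17
  Y = 102
  R = -60 − 6·19 − 6·17 + 4·102 = 132
ΔR = 132 − (-462) = 594; ΔY = 102 − 48 = 54
Score = (-2)·594 + 1·54 = -1134

-1134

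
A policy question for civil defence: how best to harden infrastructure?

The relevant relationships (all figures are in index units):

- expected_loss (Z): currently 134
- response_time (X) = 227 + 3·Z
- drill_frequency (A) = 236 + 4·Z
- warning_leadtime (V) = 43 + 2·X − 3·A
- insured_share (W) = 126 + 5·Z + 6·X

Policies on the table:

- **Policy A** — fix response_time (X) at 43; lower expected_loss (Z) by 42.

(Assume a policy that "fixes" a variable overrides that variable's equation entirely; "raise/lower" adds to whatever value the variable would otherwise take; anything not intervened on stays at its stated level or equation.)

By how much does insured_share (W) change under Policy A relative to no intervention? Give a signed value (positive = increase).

Baseline:
  Z = 134
  X = 227 + 3·134 = 629
  W = 126 + 5·134 + 6·629 = 4570
Policy A (X := 43, Z − 42):
  Z = 134 − 42 = 92
  X = 43
  W = 126 + 5·92 + 6·43 = 844
Change in W: 844 − 4570 = -3726

-3726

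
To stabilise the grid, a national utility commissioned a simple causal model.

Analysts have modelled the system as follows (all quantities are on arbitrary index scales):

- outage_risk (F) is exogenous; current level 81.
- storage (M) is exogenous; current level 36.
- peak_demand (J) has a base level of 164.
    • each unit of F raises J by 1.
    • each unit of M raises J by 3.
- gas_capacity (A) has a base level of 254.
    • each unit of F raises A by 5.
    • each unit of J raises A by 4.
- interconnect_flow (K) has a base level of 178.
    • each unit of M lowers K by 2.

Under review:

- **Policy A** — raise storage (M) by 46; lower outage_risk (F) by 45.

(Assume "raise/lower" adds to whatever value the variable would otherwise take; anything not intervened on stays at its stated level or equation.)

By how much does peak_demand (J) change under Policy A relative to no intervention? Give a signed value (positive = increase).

Baseline:
  F = 81
  M = 36
  J = 164 + 81 + 3·36 = 353
Policy A (M + 46, F − 45):
  F = 81 − 45 = 36
  M = 36 + 46 = 82
  J = 164 + 36 + 3·82 = 446
Change in J: 446 − 353 = 93

93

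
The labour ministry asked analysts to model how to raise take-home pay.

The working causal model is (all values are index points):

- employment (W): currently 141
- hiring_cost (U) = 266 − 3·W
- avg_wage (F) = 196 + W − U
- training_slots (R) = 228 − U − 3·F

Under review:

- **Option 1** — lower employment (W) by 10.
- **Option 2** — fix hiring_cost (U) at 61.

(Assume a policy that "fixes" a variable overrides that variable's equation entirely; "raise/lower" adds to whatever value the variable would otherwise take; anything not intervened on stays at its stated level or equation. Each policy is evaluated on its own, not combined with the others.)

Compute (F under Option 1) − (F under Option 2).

Option 1 (W − 10):
  W = 141 − 10 = 131
  U = 266 − 3·131 = -127
  F = 196 + 131 − (-127) = 454
Option 2 (U := 61):
  W = 141
  U = 61
  F = 196 + 141 − 61 = 276
F: 454 − 276 = 178

178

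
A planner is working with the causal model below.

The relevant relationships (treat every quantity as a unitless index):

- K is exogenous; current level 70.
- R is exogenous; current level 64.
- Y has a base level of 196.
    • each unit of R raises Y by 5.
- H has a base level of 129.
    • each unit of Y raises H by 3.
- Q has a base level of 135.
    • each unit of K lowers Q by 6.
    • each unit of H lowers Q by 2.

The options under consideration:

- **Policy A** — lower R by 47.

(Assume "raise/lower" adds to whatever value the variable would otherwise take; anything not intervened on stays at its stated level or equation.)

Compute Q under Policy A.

-2229

Policy A (R − 47):
  K = 70
  R = 64 − 47 = 17
  Y = 196 + 5·17 = 281
  H = 129 + 3·281 = 972
  Q = 135 − 6·70 − 2·972 = -2229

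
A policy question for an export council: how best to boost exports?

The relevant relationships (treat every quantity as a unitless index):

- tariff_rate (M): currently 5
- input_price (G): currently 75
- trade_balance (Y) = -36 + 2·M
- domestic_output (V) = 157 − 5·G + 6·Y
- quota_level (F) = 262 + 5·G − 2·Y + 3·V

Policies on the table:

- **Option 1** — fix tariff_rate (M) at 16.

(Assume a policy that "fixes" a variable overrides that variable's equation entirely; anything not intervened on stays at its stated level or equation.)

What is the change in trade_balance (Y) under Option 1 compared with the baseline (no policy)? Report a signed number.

22

Baseline:
  M = 5
  Y = -36 + 2·5 = -26
Option 1 (M := 16):
  M = 16
  Y = -36 + 2·16 = -4
Change in Y: -4 − (-26) = 22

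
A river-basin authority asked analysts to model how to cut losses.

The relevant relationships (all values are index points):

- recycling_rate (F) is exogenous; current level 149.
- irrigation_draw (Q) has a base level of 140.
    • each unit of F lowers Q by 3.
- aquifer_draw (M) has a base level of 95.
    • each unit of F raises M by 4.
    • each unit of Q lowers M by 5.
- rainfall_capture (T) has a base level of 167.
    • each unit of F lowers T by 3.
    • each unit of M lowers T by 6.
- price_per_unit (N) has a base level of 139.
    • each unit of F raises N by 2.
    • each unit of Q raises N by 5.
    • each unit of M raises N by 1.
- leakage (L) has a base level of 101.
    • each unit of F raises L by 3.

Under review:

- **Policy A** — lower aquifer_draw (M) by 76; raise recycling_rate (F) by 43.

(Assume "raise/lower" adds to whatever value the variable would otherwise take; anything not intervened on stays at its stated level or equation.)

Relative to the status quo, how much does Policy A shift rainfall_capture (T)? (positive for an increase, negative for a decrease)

Baseline:
  F = 149
  Q = 140 − 3·149 = -307
  M = 95 + 4·149 − 5·(-307) = 2226
  T = 167 − 3·149 − 6·2226 = -13636
Policy A (M − 76, F + 43):
  F = 149 + 43 = 192
  Q = 140 − 3·192 = -436
  M = 95 + 4·192 − 5·(-436) (−76 from intervention) = 2967
  T = 167 − 3·192 − 6·2967 = -18211
Change in T: -18211 − (-13636) = -4575

-4575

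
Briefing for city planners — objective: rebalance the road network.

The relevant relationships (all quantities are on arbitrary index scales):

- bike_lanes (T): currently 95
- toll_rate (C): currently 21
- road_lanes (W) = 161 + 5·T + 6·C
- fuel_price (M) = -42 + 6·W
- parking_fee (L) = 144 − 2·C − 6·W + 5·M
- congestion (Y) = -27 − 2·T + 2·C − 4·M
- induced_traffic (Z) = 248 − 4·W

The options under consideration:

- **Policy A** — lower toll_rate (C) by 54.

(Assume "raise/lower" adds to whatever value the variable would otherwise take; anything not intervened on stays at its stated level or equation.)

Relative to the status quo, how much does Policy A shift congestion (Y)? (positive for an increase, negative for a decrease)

Baseline:
  T = 95
  C = 21
  W = 161 + 5·95 + 6·21 = 762
  M = -42 + 6·762 = 4530
  Y = -27 − 2·95 + 2·21 − 4·4530 = -18295
Policy A (C − 54):
  T = 95
  C = 21 − 54 = -33
  W = 161 + 5·95 + 6·(-33) = 438
  M = -42 + 6·438 = 2586
  Y = -27 − 2·95 + 2·(-33) − 4·2586 = -10627
Change in Y: -10627 − (-18295) = 7668

7668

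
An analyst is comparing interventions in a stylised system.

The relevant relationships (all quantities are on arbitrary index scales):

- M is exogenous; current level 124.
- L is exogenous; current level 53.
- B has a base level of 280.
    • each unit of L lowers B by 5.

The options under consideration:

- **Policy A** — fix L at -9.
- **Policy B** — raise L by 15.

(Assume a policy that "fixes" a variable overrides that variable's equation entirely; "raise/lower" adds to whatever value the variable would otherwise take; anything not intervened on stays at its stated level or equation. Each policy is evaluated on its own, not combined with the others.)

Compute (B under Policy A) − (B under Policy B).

Policy A (L := -9):
  L = -9
  B = 280 − 5·(-9) = 325
Policy B (L + 15):
  L = 53 + 15 = 68
  B = 280 − 5·68 = -60
B: 325 − (-60) = 385

385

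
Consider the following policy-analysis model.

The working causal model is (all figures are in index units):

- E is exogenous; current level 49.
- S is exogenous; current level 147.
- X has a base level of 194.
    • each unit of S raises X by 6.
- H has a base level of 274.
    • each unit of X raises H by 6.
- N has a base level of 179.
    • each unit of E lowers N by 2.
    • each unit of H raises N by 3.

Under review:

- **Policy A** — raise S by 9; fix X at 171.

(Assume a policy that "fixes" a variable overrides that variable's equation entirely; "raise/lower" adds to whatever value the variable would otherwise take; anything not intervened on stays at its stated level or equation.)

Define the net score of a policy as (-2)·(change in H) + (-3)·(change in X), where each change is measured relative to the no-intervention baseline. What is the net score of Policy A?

13575

Baseline:
  S = 147
  X = 194 + 6·147 = 1076
  H = 274 + 6·1076 = 6730
Policy A (S + 9, X := 171):
  S = 147 + 9 = 156
  X = 171
  H = 274 + 6·171 = 1300
ΔH = 1300 − 6730 = -5430; ΔX = 171 − 1076 = -905
Score = (-2)·(-5430) + (-3)·(-905) = 13575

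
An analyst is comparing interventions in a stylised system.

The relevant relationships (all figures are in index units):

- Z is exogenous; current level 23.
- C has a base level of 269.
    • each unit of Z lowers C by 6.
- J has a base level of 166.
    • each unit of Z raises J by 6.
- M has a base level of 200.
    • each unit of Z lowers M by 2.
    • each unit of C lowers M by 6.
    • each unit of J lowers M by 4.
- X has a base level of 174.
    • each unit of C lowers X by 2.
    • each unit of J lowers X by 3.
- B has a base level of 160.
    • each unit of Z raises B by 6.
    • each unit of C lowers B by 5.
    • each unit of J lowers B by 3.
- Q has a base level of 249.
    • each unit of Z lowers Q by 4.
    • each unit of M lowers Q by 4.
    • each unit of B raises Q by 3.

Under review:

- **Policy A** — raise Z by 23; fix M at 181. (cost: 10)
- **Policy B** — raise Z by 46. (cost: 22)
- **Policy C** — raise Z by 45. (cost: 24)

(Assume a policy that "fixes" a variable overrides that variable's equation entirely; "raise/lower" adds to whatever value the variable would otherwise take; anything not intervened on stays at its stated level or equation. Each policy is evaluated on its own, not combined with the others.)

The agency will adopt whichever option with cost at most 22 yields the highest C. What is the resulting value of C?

Policy A (Z + 23, M := 181):
  Z = 23 + 23 = 46
  C = 269 − 6·46 = -7
Policy B (Z + 46):
  Z = 23 + 46 = 69
  C = 269 − 6·69 = -145
Comparing — Policy A: C=-7, Policy B: C=-145. Highest is -7 (Policy A).

-7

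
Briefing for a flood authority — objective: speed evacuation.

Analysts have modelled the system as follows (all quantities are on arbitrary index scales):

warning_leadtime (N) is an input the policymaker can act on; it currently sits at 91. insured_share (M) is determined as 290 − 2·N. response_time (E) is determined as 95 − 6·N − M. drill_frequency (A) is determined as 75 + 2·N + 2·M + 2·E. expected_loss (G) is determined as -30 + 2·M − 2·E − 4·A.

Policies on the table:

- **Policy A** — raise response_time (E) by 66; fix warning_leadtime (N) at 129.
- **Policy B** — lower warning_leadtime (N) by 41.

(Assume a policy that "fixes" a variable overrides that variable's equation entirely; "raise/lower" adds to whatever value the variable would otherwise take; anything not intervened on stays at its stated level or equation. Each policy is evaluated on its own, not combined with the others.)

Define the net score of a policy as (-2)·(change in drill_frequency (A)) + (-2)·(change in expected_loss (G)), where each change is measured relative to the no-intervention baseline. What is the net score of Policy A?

Baseline:
  N = 91
  M = 290 − 2·91 = 108
  E = 95 − 6·91 − 108 = -559
  A = 75 + 2·91 + 2·108 + 2·(-559) = -645
  G = -30 + 2·108 − 2·(-559) − 4·(-645) = 3884
Policy A (E + 66, N := 129):
  N = 129
  M = 290 − 2·129 = 32
  E = 95 − 6·129 − 32 (+66 from intervention) = -645
  A = 75 + 2·129 + 2·32 + 2·(-645) = -893
  G = -30 + 2·32 − 2·(-645) − 4·(-893) = 4896
ΔA = -893 − (-645) = -248; ΔG = 4896 − 3884 = 1012
Score = (-2)·(-248) + (-2)·1012 = -1528

-1528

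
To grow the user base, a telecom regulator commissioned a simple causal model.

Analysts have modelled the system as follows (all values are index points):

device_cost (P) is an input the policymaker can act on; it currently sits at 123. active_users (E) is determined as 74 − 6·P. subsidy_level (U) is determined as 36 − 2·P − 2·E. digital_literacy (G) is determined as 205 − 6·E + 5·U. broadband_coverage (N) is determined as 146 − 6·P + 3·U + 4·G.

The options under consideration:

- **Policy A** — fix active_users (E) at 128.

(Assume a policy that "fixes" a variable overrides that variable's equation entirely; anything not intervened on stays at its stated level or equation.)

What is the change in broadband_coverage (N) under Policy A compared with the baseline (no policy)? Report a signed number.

-55440

Baseline:
  P = 123
  E = 74 − 6·123 = -664
  U = 36 − 2·123 − 2·(-664) = 1118
  G = 205 − 6·(-664) + 5·1118 = 9779
  N = 146 − 6·123 + 3·1118 + 4·9779 = 41878
Policy A (E := 128):
  P = 123
  E = 128
  U = 36 − 2·123 − 2·128 = -466
  G = 205 − 6·128 + 5·(-466) = -2893
  N = 146 − 6·123 + 3·(-466) + 4·(-2893) = -13562
Change in N: -13562 − 41878 = -55440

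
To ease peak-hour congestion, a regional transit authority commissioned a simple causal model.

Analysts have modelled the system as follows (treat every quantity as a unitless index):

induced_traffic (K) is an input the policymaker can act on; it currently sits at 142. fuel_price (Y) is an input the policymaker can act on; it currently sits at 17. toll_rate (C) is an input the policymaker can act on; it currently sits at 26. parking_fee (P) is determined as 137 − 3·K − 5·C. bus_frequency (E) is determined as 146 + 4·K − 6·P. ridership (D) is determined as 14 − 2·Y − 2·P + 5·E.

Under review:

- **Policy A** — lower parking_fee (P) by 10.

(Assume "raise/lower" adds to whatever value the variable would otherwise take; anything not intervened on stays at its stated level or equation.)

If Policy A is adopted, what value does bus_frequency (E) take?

Policy A (P − 10):
  K = 142
  C = 26
  P = 137 − 3·142 − 5·26 (−10 from intervention) = -429
  E = 146 + 4·142 − 6·(-429) = 3288

3288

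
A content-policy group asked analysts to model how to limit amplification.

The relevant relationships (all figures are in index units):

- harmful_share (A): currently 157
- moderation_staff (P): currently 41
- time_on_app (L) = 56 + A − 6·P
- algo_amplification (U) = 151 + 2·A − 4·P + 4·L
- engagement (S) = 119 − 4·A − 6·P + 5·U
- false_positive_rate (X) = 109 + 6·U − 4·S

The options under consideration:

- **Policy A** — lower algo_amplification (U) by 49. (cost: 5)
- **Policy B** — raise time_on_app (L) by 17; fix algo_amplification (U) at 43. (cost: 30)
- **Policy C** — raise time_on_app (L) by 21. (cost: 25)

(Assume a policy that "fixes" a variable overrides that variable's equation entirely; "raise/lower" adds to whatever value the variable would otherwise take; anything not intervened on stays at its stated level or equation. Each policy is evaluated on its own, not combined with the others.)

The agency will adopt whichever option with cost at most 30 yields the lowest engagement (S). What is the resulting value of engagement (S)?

Policy A (U − 49):
  A = 157
  P = 41
  L = 56 + 157 − 6·41 = -33
  U = 151 + 2·157 − 4·41 + 4·(-33) (−49 from intervention) = 120
  S = 119 − 4·157 − 6·41 + 5·120 = -155
Policy B (L + 17, U := 43):
  A = 157
  P = 41
  L = 56 + 157 − 6·41 (+17 from intervention) = -16
  U = 43
  S = 119 − 4·157 − 6·41 + 5·43 = -540
Policy C (L + 21):
  A = 157
  P = 41
  L = 56 + 157 − 6·41 (+21 from intervention) = -12
  U = 151 + 2·157 − 4·41 + 4·(-12) = 253
  S = 119 − 4·157 − 6·41 + 5·253 = 510
Comparing — Policy A: S=-155, Policy B: S=-540, Policy C: S=510. Lowest is -540 (Policy B).

-540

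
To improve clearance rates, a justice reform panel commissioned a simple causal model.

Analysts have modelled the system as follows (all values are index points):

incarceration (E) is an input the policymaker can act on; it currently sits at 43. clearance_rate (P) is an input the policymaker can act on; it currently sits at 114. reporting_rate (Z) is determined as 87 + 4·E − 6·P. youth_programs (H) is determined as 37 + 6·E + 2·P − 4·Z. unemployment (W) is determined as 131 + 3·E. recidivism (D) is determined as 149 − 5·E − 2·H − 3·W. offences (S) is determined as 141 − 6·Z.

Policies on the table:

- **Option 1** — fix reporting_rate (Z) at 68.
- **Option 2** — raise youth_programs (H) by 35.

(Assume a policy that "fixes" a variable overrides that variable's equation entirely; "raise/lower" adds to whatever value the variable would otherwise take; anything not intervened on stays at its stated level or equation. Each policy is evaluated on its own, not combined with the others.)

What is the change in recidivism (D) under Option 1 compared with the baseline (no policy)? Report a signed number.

3944

Baseline:
  E = 43
  P = 114
  Z = 87 + 4·43 − 6·114 = -425
  H = 37 + 6·43 + 2·114 − 4·(-425) = 2223
  W = 131 + 3·43 = 260
  D = 149 − 5·43 − 2·2223 − 3·260 = -5292
Option 1 (Z := 68):
  E = 43
  P = 114
  Z = 68
  H = 37 + 6·43 + 2·114 − 4·68 = 251
  W = 131 + 3·43 = 260
  D = 149 − 5·43 − 2·251 − 3·260 = -1348
Change in D: -1348 − (-5292) = 3944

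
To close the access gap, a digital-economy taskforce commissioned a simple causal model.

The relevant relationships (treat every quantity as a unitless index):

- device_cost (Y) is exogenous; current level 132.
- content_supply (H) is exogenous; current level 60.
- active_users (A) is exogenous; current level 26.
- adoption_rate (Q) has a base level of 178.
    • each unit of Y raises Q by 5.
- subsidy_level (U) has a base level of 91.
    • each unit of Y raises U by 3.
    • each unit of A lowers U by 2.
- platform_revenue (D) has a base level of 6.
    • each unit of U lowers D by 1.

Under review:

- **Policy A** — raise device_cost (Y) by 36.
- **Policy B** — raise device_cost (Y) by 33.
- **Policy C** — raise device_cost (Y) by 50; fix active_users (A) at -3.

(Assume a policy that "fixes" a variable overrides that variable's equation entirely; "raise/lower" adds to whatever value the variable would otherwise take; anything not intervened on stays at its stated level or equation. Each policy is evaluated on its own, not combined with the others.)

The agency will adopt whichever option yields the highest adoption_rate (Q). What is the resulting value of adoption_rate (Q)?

1088

Policy A (Y + 36):
  Y = 132 + 36 = 168
  Q = 178 + 5·168 = 1018
Policy B (Y + 33):
  Y = 132 + 33 = 165
  Q = 178 + 5·165 = 1003
Policy C (Y + 50, A := -3):
  Y = 132 + 50 = 182
  Q = 178 + 5·182 = 1088
Comparing — Policy A: Q=1018, Policy B: Q=1003, Policy C: Q=1088. Highest is 1088 (Policy C).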